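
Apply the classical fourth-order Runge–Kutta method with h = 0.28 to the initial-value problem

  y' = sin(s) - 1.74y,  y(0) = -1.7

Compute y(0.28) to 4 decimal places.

-1.0114

RK4: k1 = f(s_n, y_n); k2 = f(s_n + h/2, y_n + (h/2)·k1); k3 = f(s_n + h/2, y_n + (h/2)·k2); k4 = f(s_n + h, y_n + h·k3); y_{n+1} = y_n + (h/6)·(k1 + 2k2 + 2k3 + k4).
s=0.000000, y=-1.700000:
  k1 = f(0.000000, -1.700000) = 2.958000
  k2 = f(0.140000, -1.285880) = 2.376974
  k3 = f(0.140000, -1.367224) = 2.518512
  k4 = f(0.280000, -0.994817) = 2.007337
  y ← -1.700000 + (0.28/6)·(k1 + 2k2 + 2k3 + k4) = -1.011372
y(0.28) ≈ -1.0114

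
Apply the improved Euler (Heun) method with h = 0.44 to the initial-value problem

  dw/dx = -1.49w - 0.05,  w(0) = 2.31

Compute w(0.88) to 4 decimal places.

Heun: k1 = f(x_n, w_n); k2 = f(x_n + h, w_n + h·k1); w_{n+1} = w_n + (h/2)·(k1 + k2).
x=0.000000, w=2.310000:
  k1 = f(0.000000, 2.310000) = -3.491900
  k2 = f(0.440000, 0.773564) = -1.202610
  w ← 2.310000 + (0.44/2)·(-3.491900 + (-1.202610)) = 1.277208
x=0.440000, w=1.277208:
  k1 = f(0.440000, 1.277208) = -1.953040
  k2 = f(0.880000, 0.417870) = -0.672627
  w ← 1.277208 + (0.44/2)·(-1.953040 + (-0.672627)) = 0.699561
w(0.88) ≈ 0.6996

0.6996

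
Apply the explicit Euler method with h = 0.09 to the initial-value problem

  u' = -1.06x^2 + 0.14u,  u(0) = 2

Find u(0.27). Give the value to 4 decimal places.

Euler: u_{n+1} = u_n + h·f(x_n, u_n).
x=0.000000, u=2.000000: f=0.280000 → u ← 2.000000 + 0.09·0.280000 = 2.025200
x=0.090000, u=2.025200: f=0.274942 → u ← 2.025200 + 0.09·0.274942 = 2.049945
x=0.180000, u=2.049945: f=0.252648 → u ← 2.049945 + 0.09·0.252648 = 2.072683
u(0.27) ≈ 2.0727

2.0727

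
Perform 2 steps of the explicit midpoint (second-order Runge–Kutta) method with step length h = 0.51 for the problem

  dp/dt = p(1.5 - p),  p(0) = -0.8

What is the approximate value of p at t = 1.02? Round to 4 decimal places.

-20.9602

Midpoint: k1 = f(t_n, p_n); k2 = f(t_n + h/2, p_n + (h/2)·k1); p_{n+1} = p_n + h·k2.
t=0.000000, p=-0.800000:
  k1 = f(0.000000, -0.800000) = -1.840000
  k2 = f(0.255000, -1.269200) = -3.514669
  p ← -0.800000 + 0.51·(-3.514669) = -2.592481
t=0.510000, p=-2.592481:
  k1 = f(0.510000, -2.592481) = -10.609679
  k2 = f(0.765000, -5.297949) = -36.015190
  p ← -2.592481 + 0.51·(-36.015190) = -20.960228
p(1.02) ≈ -20.9602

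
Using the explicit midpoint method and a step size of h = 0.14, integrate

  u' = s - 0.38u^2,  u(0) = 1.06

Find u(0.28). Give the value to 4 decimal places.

0.9900

Midpoint: k1 = f(s_n, u_n); k2 = f(s_n + h/2, u_n + (h/2)·k1); u_{n+1} = u_n + h·k2.
s=0.000000, u=1.060000:
  k1 = f(0.000000, 1.060000) = -0.426968
  k2 = f(0.070000, 1.030112) = -0.333230
  u ← 1.060000 + 0.14·(-0.333230) = 1.013348
s=0.140000, u=1.013348:
  k1 = f(0.140000, 1.013348) = -0.250212
  k2 = f(0.210000, 0.995833) = -0.166840
  u ← 1.013348 + 0.14·(-0.166840) = 0.989990
u(0.28) ≈ 0.9900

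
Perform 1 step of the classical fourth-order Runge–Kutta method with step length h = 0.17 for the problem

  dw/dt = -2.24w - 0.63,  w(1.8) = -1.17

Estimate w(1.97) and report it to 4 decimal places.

RK4: k1 = f(t_n, w_n); k2 = f(t_n + h/2, w_n + (h/2)·k1); k3 = f(t_n + h/2, w_n + (h/2)·k2); k4 = f(t_n + h, w_n + h·k3); w_{n+1} = w_n + (h/6)·(k1 + 2k2 + 2k3 + k4).
t=1.800000, w=-1.170000:
  k1 = f(1.800000, -1.170000) = 1.990800
  k2 = f(1.885000, -1.000782) = 1.611752
  k3 = f(1.885000, -1.033001) = 1.683922
  k4 = f(1.970000, -0.883733) = 1.349562
  w ← -1.170000 + (0.17/6)·(k1 + 2k2 + 2k3 + k4) = -0.888602
w(1.97) ≈ -0.8886

-0.8886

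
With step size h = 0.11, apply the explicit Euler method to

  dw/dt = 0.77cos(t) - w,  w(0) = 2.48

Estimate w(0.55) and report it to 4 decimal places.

1.7108

Euler: w_{n+1} = w_n + h·f(t_n, w_n).
t=0.000000, w=2.480000: f=-1.710000 → w ← 2.480000 + 0.11·(-1.710000) = 2.291900
t=0.110000, w=2.291900: f=-1.526554 → w ← 2.291900 + 0.11·(-1.526554) = 2.123979
t=0.220000, w=2.123979: f=-1.372538 → w ← 2.123979 + 0.11·(-1.372538) = 1.973000
t=0.330000, w=1.973000: f=-1.244547 → w ← 1.973000 + 0.11·(-1.244547) = 1.836100
t=0.440000, w=1.836100: f=-1.139441 → w ← 1.836100 + 0.11·(-1.139441) = 1.710761
w(0.55) ≈ 1.7108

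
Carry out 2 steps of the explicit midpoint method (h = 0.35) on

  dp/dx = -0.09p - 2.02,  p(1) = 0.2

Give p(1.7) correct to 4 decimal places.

Midpoint: k1 = f(x_n, p_n); k2 = f(x_n + h/2, p_n + (h/2)·k1); p_{n+1} = p_n + h·k2.
x=1.000000, p=0.200000:
  k1 = f(1.000000, 0.200000) = -2.038000
  k2 = f(1.175000, -0.156650) = -2.005902
  p ← 0.200000 + 0.35·(-2.005902) = -0.502066
x=1.350000, p=-0.502066:
  k1 = f(1.350000, -0.502066) = -1.974814
  k2 = f(1.525000, -0.847658) = -1.943711
  p ← -0.502066 + 0.35·(-1.943711) = -1.182364
p(1.7) ≈ -1.1824

-1.1824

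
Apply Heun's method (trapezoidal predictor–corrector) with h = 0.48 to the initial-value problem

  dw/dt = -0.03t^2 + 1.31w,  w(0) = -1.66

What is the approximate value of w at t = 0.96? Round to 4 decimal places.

Heun: k1 = f(t_n, w_n); k2 = f(t_n + h, w_n + h·k1); w_{n+1} = w_n + (h/2)·(k1 + k2).
t=0.000000, w=-1.660000:
  k1 = f(0.000000, -1.660000) = -2.174600
  k2 = f(0.480000, -2.703808) = -3.548900
  w ← -1.660000 + (0.48/2)·(-2.174600 + (-3.548900)) = -3.033640
t=0.480000, w=-3.033640:
  k1 = f(0.480000, -3.033640) = -3.980981
  k2 = f(0.960000, -4.944511) = -6.504957
  w ← -3.033640 + (0.48/2)·(-3.980981 + (-6.504957)) = -5.550265
w(0.96) ≈ -5.5503

-5.5503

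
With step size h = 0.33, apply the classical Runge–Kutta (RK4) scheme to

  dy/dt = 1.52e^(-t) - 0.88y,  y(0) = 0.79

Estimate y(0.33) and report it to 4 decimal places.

RK4: k1 = f(t_n, y_n); k2 = f(t_n + h/2, y_n + (h/2)·k1); k3 = f(t_n + h/2, y_n + (h/2)·k2); k4 = f(t_n + h, y_n + h·k3); y_{n+1} = y_n + (h/6)·(k1 + 2k2 + 2k3 + k4).
t=0.000000, y=0.790000:
  k1 = f(0.000000, 0.790000) = 0.824800
  k2 = f(0.165000, 0.926092) = 0.473837
  k3 = f(0.165000, 0.868183) = 0.524797
  k4 = f(0.330000, 0.963183) = 0.245163
  y ← 0.790000 + (0.33/6)·(k1 + 2k2 + 2k3 + k4) = 0.958698
y(0.33) ≈ 0.9587

0.9587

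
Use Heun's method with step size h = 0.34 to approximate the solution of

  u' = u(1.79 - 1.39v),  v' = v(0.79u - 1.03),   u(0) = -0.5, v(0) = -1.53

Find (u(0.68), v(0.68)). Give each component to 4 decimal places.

-3.1647, -0.4345

Heun on (u,v): k1 = f(x_n, state_n); k2 = f(x_n + h, state_n + h·k1); state_{n+1} = state_n + (h/2)·(k1 + k2).
0.000000: (-0.500000, -1.530000)
  k1 = (-1.958350, 2.180250)
  predictor → (-1.165839, -0.788715)
  k2 = (-3.364977, 1.538793)
  → (-1.404966, -0.897763)
0.340000: (-1.404966, -0.897763)
  k1 = (-4.268131, 1.921143)
  predictor → (-2.856130, -0.244574)
  k2 = (-6.083437, 0.803754)
  → (-3.164732, -0.434530)
(u(0.68), v(0.68)) ≈ (-3.1647, -0.4345)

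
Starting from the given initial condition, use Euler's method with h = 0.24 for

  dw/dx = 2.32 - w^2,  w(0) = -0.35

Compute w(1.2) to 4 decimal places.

Euler: w_{n+1} = w_n + h·f(x_n, w_n).
x=0.000000, w=-0.350000: f=2.197500 → w ← -0.350000 + 0.24·2.197500 = 0.177400
x=0.240000, w=0.177400: f=2.288529 → w ← 0.177400 + 0.24·2.288529 = 0.726647
x=0.480000, w=0.726647: f=1.791984 → w ← 0.726647 + 0.24·1.791984 = 1.156723
x=0.720000, w=1.156723: f=0.981991 → w ← 1.156723 + 0.24·0.981991 = 1.392401
x=0.960000, w=1.392401: f=0.381219 → w ← 1.392401 + 0.24·0.381219 = 1.483894
w(1.2) ≈ 1.4839

1.4839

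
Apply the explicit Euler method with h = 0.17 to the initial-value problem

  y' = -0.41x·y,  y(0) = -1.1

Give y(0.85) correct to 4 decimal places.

Euler: y_{n+1} = y_n + h·f(x_n, y_n).
x=0.000000, y=-1.100000: f=0.000000 → y ← -1.100000 + 0.17·0.000000 = -1.100000
x=0.170000, y=-1.100000: f=0.076670 → y ← -1.100000 + 0.17·0.076670 = -1.086966
x=0.340000, y=-1.086966: f=0.151523 → y ← -1.086966 + 0.17·0.151523 = -1.061207
x=0.510000, y=-1.061207: f=0.221898 → y ← -1.061207 + 0.17·0.221898 = -1.023484
x=0.680000, y=-1.023484: f=0.285347 → y ← -1.023484 + 0.17·0.285347 = -0.974975
y(0.85) ≈ -0.9750

-0.9750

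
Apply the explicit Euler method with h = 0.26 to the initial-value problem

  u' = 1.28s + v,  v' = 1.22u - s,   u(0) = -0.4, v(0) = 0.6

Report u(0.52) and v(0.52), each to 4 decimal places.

Euler on (u,v): u_{n+1} = u_n + h·u', v_{n+1} = v_n + h·v'.
0.000000: (-0.400000, 0.600000); f=(0.600000, -0.488000) → (-0.244000, 0.473120)
0.260000: (-0.244000, 0.473120); f=(0.805920, -0.557680) → (-0.034461, 0.328123)
(u(0.52), v(0.52)) ≈ (-0.0345, 0.3281)

-0.0345, 0.3281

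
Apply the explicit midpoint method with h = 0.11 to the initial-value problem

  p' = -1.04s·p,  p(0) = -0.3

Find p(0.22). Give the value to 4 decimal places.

Midpoint: k1 = f(s_n, p_n); k2 = f(s_n + h/2, p_n + (h/2)·k1); p_{n+1} = p_n + h·k2.
s=0.000000, p=-0.300000:
  k1 = f(0.000000, -0.300000) = 0.000000
  k2 = f(0.055000, -0.300000) = 0.017160
  p ← -0.300000 + 0.11·0.017160 = -0.298112
s=0.110000, p=-0.298112:
  k1 = f(0.110000, -0.298112) = 0.034104
  k2 = f(0.165000, -0.296237) = 0.050834
  p ← -0.298112 + 0.11·0.050834 = -0.292521
p(0.22) ≈ -0.2925

-0.2925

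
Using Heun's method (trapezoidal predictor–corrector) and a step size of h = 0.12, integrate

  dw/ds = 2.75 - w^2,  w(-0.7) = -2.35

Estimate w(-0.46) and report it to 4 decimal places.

-3.6045

Heun: k1 = f(s_n, w_n); k2 = f(s_n + h, w_n + h·k1); w_{n+1} = w_n + (h/2)·(k1 + k2).
s=-0.700000, w=-2.350000:
  k1 = f(-0.700000, -2.350000) = -2.772500
  k2 = f(-0.580000, -2.682700) = -4.446879
  w ← -2.350000 + (0.12/2)·(-2.772500 + (-4.446879)) = -2.783163
s=-0.580000, w=-2.783163:
  k1 = f(-0.580000, -2.783163) = -4.995995
  k2 = f(-0.460000, -3.382682) = -8.692539
  w ← -2.783163 + (0.12/2)·(-4.995995 + (-8.692539)) = -3.604475
w(-0.46) ≈ -3.6045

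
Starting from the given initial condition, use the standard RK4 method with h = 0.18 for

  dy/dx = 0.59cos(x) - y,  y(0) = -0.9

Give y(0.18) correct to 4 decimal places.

RK4: k1 = f(x_n, y_n); k2 = f(x_n + h/2, y_n + (h/2)·k1); k3 = f(x_n + h/2, y_n + (h/2)·k2); k4 = f(x_n + h, y_n + h·k3); y_{n+1} = y_n + (h/6)·(k1 + 2k2 + 2k3 + k4).
x=0.000000, y=-0.900000:
  k1 = f(0.000000, -0.900000) = 1.490000
  k2 = f(0.090000, -0.765900) = 1.353512
  k3 = f(0.090000, -0.778184) = 1.365796
  k4 = f(0.180000, -0.654157) = 1.234624
  y ← -0.900000 + (0.18/6)·(k1 + 2k2 + 2k3 + k4) = -0.655103
y(0.18) ≈ -0.6551

-0.6551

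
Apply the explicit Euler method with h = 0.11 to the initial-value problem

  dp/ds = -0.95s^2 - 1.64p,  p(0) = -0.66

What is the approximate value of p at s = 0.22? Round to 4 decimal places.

-0.4446

Euler: p_{n+1} = p_n + h·f(s_n, p_n).
s=0.000000, p=-0.660000: f=1.082400 → p ← -0.660000 + 0.11·1.082400 = -0.540936
s=0.110000, p=-0.540936: f=0.875640 → p ← -0.540936 + 0.11·0.875640 = -0.444616
p(0.22) ≈ -0.4446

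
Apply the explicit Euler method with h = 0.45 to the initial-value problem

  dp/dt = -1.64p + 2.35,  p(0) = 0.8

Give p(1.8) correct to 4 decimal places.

Euler: p_{n+1} = p_n + h·f(t_n, p_n).
t=0.000000, p=0.800000: f=1.038000 → p ← 0.800000 + 0.45·1.038000 = 1.267100
t=0.450000, p=1.267100: f=0.271956 → p ← 1.267100 + 0.45·0.271956 = 1.389480
t=0.900000, p=1.389480: f=0.071252 → p ← 1.389480 + 0.45·0.071252 = 1.421544
t=1.350000, p=1.421544: f=0.018668 → p ← 1.421544 + 0.45·0.018668 = 1.429944
p(1.8) ≈ 1.4299

1.4299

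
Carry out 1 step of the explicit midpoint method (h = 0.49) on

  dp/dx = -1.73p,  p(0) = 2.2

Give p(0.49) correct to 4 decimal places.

Midpoint: k1 = f(x_n, p_n); k2 = f(x_n + h/2, p_n + (h/2)·k1); p_{n+1} = p_n + h·k2.
x=0.000000, p=2.200000:
  k1 = f(0.000000, 2.200000) = -3.806000
  k2 = f(0.245000, 1.267530) = -2.192827
  p ← 2.200000 + 0.49·(-2.192827) = 1.125515
p(0.49) ≈ 1.1255

1.1255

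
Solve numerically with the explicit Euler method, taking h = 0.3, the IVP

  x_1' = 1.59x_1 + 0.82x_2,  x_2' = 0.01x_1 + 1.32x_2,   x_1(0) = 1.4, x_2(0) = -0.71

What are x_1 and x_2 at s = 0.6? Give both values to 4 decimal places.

2.5534, -1.3721

Euler on (x_1,x_2): x_1_{n+1} = x_1_n + h·x_1', x_2_{n+1} = x_2_n + h·x_2'.
0.000000: (1.400000, -0.710000); f=(1.643800, -0.923200) → (1.893140, -0.986960)
0.300000: (1.893140, -0.986960); f=(2.200785, -1.283856) → (2.553376, -1.372117)
(x_1(0.6), x_2(0.6)) ≈ (2.5534, -1.3721)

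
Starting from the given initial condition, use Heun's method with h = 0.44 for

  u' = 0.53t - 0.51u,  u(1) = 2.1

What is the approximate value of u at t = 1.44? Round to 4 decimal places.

1.9400

Heun: k1 = f(t_n, u_n); k2 = f(t_n + h, u_n + h·k1); u_{n+1} = u_n + (h/2)·(k1 + k2).
t=1.000000, u=2.100000:
  k1 = f(1.000000, 2.100000) = -0.541000
  k2 = f(1.440000, 1.861960) = -0.186400
  u ← 2.100000 + (0.44/2)·(-0.541000 + (-0.186400)) = 1.939972
u(1.44) ≈ 1.9400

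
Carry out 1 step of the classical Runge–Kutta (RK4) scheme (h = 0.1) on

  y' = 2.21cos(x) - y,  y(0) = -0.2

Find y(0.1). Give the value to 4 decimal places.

0.0290

RK4: k1 = f(x_n, y_n); k2 = f(x_n + h/2, y_n + (h/2)·k1); k3 = f(x_n + h/2, y_n + (h/2)·k2); k4 = f(x_n + h, y_n + h·k3); y_{n+1} = y_n + (h/6)·(k1 + 2k2 + 2k3 + k4).
x=0.000000, y=-0.200000:
  k1 = f(0.000000, -0.200000) = 2.410000
  k2 = f(0.050000, -0.079500) = 2.286738
  k3 = f(0.050000, -0.085663) = 2.292901
  k4 = f(0.100000, 0.029290) = 2.169669
  y ← -0.200000 + (0.1/6)·(k1 + 2k2 + 2k3 + k4) = 0.028982
y(0.1) ≈ 0.0290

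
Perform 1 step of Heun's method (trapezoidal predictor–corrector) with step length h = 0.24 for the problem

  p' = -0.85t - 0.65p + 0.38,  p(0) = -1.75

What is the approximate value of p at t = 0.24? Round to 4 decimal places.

-1.4387

Heun: k1 = f(t_n, p_n); k2 = f(t_n + h, p_n + h·k1); p_{n+1} = p_n + (h/2)·(k1 + k2).
t=0.000000, p=-1.750000:
  k1 = f(0.000000, -1.750000) = 1.517500
  k2 = f(0.240000, -1.385800) = 1.076770
  p ← -1.750000 + (0.24/2)·(1.517500 + 1.076770) = -1.438688
p(0.24) ≈ -1.4387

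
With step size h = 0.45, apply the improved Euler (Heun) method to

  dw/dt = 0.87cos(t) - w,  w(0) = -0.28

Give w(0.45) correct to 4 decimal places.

Heun: k1 = f(t_n, w_n); k2 = f(t_n + h, w_n + h·k1); w_{n+1} = w_n + (h/2)·(k1 + k2).
t=0.000000, w=-0.280000:
  k1 = f(0.000000, -0.280000) = 1.150000
  k2 = f(0.450000, 0.237500) = 0.545889
  w ← -0.280000 + (0.45/2)·(1.150000 + 0.545889) = 0.101575
w(0.45) ≈ 0.1016

0.1016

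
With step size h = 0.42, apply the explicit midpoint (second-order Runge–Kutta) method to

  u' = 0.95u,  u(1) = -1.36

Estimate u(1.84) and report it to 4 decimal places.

-2.9733

Midpoint: k1 = f(s_n, u_n); k2 = f(s_n + h/2, u_n + (h/2)·k1); u_{n+1} = u_n + h·k2.
s=1.000000, u=-1.360000:
  k1 = f(1.000000, -1.360000) = -1.292000
  k2 = f(1.210000, -1.631320) = -1.549754
  u ← -1.360000 + 0.42·(-1.549754) = -2.010897
s=1.420000, u=-2.010897:
  k1 = f(1.420000, -2.010897) = -1.910352
  k2 = f(1.630000, -2.412071) = -2.291467
  u ← -2.010897 + 0.42·(-2.291467) = -2.973313
u(1.84) ≈ -2.9733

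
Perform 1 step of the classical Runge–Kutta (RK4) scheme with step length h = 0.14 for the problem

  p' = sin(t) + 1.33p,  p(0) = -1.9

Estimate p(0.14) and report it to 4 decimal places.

RK4: k1 = f(t_n, p_n); k2 = f(t_n + h/2, p_n + (h/2)·k1); k3 = f(t_n + h/2, p_n + (h/2)·k2); k4 = f(t_n + h, p_n + h·k3); p_{n+1} = p_n + (h/6)·(k1 + 2k2 + 2k3 + k4).
t=0.000000, p=-1.900000:
  k1 = f(0.000000, -1.900000) = -2.527000
  k2 = f(0.070000, -2.076890) = -2.692321
  k3 = f(0.070000, -2.088462) = -2.707712
  k4 = f(0.140000, -2.279080) = -2.891633
  p ← -1.900000 + (0.14/6)·(k1 + 2k2 + 2k3 + k4) = -2.278436
p(0.14) ≈ -2.2784

-2.2784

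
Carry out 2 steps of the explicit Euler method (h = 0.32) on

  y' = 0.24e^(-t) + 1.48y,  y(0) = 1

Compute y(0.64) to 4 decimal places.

Euler: y_{n+1} = y_n + h·f(t_n, y_n).
t=0.000000, y=1.000000: f=1.720000 → y ← 1.000000 + 0.32·1.720000 = 1.550400
t=0.320000, y=1.550400: f=2.468868 → y ← 1.550400 + 0.32·2.468868 = 2.340438
y(0.64) ≈ 2.3404

2.3404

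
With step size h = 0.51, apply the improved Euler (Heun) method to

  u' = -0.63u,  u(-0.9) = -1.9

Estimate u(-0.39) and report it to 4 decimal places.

-1.3876

Heun: k1 = f(s_n, u_n); k2 = f(s_n + h, u_n + h·k1); u_{n+1} = u_n + (h/2)·(k1 + k2).
s=-0.900000, u=-1.900000:
  k1 = f(-0.900000, -1.900000) = 1.197000
  k2 = f(-0.390000, -1.289530) = 0.812404
  u ← -1.900000 + (0.51/2)·(1.197000 + 0.812404) = -1.387602
u(-0.39) ≈ -1.3876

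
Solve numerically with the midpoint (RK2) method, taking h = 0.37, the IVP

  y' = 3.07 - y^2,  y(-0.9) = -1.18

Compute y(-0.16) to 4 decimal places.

Midpoint: k1 = f(x_n, y_n); k2 = f(x_n + h/2, y_n + (h/2)·k1); y_{n+1} = y_n + h·k2.
x=-0.900000, y=-1.180000:
  k1 = f(-0.900000, -1.180000) = 1.677600
  k2 = f(-0.715000, -0.869644) = 2.313719
  y ← -1.180000 + 0.37·2.313719 = -0.323924
x=-0.530000, y=-0.323924:
  k1 = f(-0.530000, -0.323924) = 2.965073
  k2 = f(-0.345000, 0.224615) = 3.019548
  y ← -0.323924 + 0.37·3.019548 = 0.793309
y(-0.16) ≈ 0.7933

0.7933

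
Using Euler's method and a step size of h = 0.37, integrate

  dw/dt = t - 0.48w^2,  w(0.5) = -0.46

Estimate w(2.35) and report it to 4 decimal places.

Euler: w_{n+1} = w_n + h·f(t_n, w_n).
t=0.500000, w=-0.460000: f=0.398432 → w ← -0.460000 + 0.37·0.398432 = -0.312580
t=0.870000, w=-0.312580: f=0.823101 → w ← -0.312580 + 0.37·0.823101 = -0.008033
t=1.240000, w=-0.008033: f=1.239969 → w ← -0.008033 + 0.37·1.239969 = 0.450756
t=1.610000, w=0.450756: f=1.512473 → w ← 0.450756 + 0.37·1.512473 = 1.010371
t=1.980000, w=1.010371: f=1.489992 → w ← 1.010371 + 0.37·1.489992 = 1.561668
w(2.35) ≈ 1.5617

1.5617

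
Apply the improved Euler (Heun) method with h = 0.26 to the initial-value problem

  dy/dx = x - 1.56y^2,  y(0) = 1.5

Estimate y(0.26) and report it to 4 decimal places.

1.0075

Heun: k1 = f(x_n, y_n); k2 = f(x_n + h, y_n + h·k1); y_{n+1} = y_n + (h/2)·(k1 + k2).
x=0.000000, y=1.500000:
  k1 = f(0.000000, 1.500000) = -3.510000
  k2 = f(0.260000, 0.587400) = -0.278260
  y ← 1.500000 + (0.26/2)·(-3.510000 + (-0.278260)) = 1.007526
y(0.26) ≈ 1.0075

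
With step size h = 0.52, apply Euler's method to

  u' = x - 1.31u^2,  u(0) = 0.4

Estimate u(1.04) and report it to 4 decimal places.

Euler: u_{n+1} = u_n + h·f(x_n, u_n).
x=0.000000, u=0.400000: f=-0.209600 → u ← 0.400000 + 0.52·(-0.209600) = 0.291008
x=0.520000, u=0.291008: f=0.409062 → u ← 0.291008 + 0.52·0.409062 = 0.503720
u(1.04) ≈ 0.5037

0.5037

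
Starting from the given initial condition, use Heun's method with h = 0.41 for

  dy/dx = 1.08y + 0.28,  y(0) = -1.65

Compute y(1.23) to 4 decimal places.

-5.3469

Heun: k1 = f(x_n, y_n); k2 = f(x_n + h, y_n + h·k1); y_{n+1} = y_n + (h/2)·(k1 + k2).
x=0.000000, y=-1.650000:
  k1 = f(0.000000, -1.650000) = -1.502000
  k2 = f(0.410000, -2.265820) = -2.167086
  y ← -1.650000 + (0.41/2)·(-1.502000 + (-2.167086)) = -2.402163
x=0.410000, y=-2.402163:
  k1 = f(0.410000, -2.402163) = -2.314336
  k2 = f(0.820000, -3.351040) = -3.339123
  y ← -2.402163 + (0.41/2)·(-2.314336 + (-3.339123)) = -3.561122
x=0.820000, y=-3.561122:
  k1 = f(0.820000, -3.561122) = -3.566011
  k2 = f(1.230000, -5.023186) = -5.145041
  y ← -3.561122 + (0.41/2)·(-3.566011 + (-5.145041)) = -5.346887
y(1.23) ≈ -5.3469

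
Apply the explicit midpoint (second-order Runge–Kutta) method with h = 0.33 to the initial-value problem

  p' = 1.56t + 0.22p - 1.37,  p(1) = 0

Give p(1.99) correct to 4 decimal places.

1.0258

Midpoint: k1 = f(t_n, p_n); k2 = f(t_n + h/2, p_n + (h/2)·k1); p_{n+1} = p_n + h·k2.
t=1.000000, p=0.000000:
  k1 = f(1.000000, 0.000000) = 0.190000
  k2 = f(1.165000, 0.031350) = 0.454297
  p ← 0.000000 + 0.33·0.454297 = 0.149918
t=1.330000, p=0.149918:
  k1 = f(1.330000, 0.149918) = 0.737782
  k2 = f(1.495000, 0.271652) = 1.021963
  p ← 0.149918 + 0.33·1.021963 = 0.487166
t=1.660000, p=0.487166:
  k1 = f(1.660000, 0.487166) = 1.326777
  k2 = f(1.825000, 0.706084) = 1.632338
  p ← 0.487166 + 0.33·1.632338 = 1.025838
p(1.99) ≈ 1.0258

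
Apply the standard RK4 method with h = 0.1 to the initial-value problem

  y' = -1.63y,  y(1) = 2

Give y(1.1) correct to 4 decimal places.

1.6992

RK4: k1 = f(s_n, y_n); k2 = f(s_n + h/2, y_n + (h/2)·k1); k3 = f(s_n + h/2, y_n + (h/2)·k2); k4 = f(s_n + h, y_n + h·k3); y_{n+1} = y_n + (h/6)·(k1 + 2k2 + 2k3 + k4).
s=1.000000, y=2.000000:
  k1 = f(1.000000, 2.000000) = -3.260000
  k2 = f(1.050000, 1.837000) = -2.994310
  k3 = f(1.050000, 1.850285) = -3.015964
  k4 = f(1.100000, 1.698404) = -2.768398
  y ← 2.000000 + (0.1/6)·(k1 + 2k2 + 2k3 + k4) = 1.699184
y(1.1) ≈ 1.6992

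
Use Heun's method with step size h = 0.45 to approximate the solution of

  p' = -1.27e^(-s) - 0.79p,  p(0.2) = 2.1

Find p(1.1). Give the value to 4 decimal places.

0.6482

Heun: k1 = f(s_n, p_n); k2 = f(s_n + h, p_n + h·k1); p_{n+1} = p_n + (h/2)·(k1 + k2).
s=0.200000, p=2.100000:
  k1 = f(0.200000, 2.100000) = -2.698788
  k2 = f(0.650000, 0.885545) = -1.362579
  p ← 2.100000 + (0.45/2)·(-2.698788 + (-1.362579)) = 1.186192
s=0.650000, p=1.186192:
  k1 = f(0.650000, 1.186192) = -1.600090
  k2 = f(1.100000, 0.466152) = -0.791006
  p ← 1.186192 + (0.45/2)·(-1.600090 + (-0.791006)) = 0.648196
p(1.1) ≈ 0.6482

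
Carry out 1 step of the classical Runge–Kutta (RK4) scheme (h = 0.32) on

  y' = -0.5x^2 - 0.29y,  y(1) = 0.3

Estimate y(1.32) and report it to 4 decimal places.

0.0656

RK4: k1 = f(x_n, y_n); k2 = f(x_n + h/2, y_n + (h/2)·k1); k3 = f(x_n + h/2, y_n + (h/2)·k2); k4 = f(x_n + h, y_n + h·k3); y_{n+1} = y_n + (h/6)·(k1 + 2k2 + 2k3 + k4).
x=1.000000, y=0.300000:
  k1 = f(1.000000, 0.300000) = -0.587000
  k2 = f(1.160000, 0.206080) = -0.732563
  k3 = f(1.160000, 0.182790) = -0.725809
  k4 = f(1.320000, 0.067741) = -0.890845
  y ← 0.300000 + (0.32/6)·(k1 + 2k2 + 2k3 + k4) = 0.065622
y(1.32) ≈ 0.0656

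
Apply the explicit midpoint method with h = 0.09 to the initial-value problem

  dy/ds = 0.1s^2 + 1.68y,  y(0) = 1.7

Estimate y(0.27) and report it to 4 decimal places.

2.6723

Midpoint: k1 = f(s_n, y_n); k2 = f(s_n + h/2, y_n + (h/2)·k1); y_{n+1} = y_n + h·k2.
s=0.000000, y=1.700000:
  k1 = f(0.000000, 1.700000) = 2.856000
  k2 = f(0.045000, 1.828520) = 3.072116
  y ← 1.700000 + 0.09·3.072116 = 1.976490
s=0.090000, y=1.976490:
  k1 = f(0.090000, 1.976490) = 3.321314
  k2 = f(0.135000, 2.125950) = 3.573418
  y ← 1.976490 + 0.09·3.573418 = 2.298098
s=0.180000, y=2.298098:
  k1 = f(0.180000, 2.298098) = 3.864045
  k2 = f(0.225000, 2.471980) = 4.157989
  y ← 2.298098 + 0.09·4.157989 = 2.672317
y(0.27) ≈ 2.6723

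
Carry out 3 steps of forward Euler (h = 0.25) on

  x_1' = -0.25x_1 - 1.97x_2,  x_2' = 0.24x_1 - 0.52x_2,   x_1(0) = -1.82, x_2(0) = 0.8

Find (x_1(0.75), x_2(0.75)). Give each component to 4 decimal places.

-2.3062, 0.1990

Euler on (x_1,x_2): x_1_{n+1} = x_1_n + h·x_1', x_2_{n+1} = x_2_n + h·x_2'.
0.000000: (-1.820000, 0.800000); f=(-1.121000, -0.852800) → (-2.100250, 0.586800)
0.250000: (-2.100250, 0.586800); f=(-0.630934, -0.809196) → (-2.257983, 0.384501)
0.500000: (-2.257983, 0.384501); f=(-0.192971, -0.741857) → (-2.306226, 0.199037)
(x_1(0.75), x_2(0.75)) ≈ (-2.3062, 0.1990)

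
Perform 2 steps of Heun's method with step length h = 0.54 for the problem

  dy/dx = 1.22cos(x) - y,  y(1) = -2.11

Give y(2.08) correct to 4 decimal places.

-0.8745

Heun: k1 = f(x_n, y_n); k2 = f(x_n + h, y_n + h·k1); y_{n+1} = y_n + (h/2)·(k1 + k2).
x=1.000000, y=-2.110000:
  k1 = f(1.000000, -2.110000) = 2.769169
  k2 = f(1.540000, -0.614649) = 0.652214
  y ← -2.110000 + (0.54/2)·(2.769169 + 0.652214) = -1.186227
x=1.540000, y=-1.186227:
  k1 = f(1.540000, -1.186227) = 1.223792
  k2 = f(2.080000, -0.525379) = -0.069349
  y ← -1.186227 + (0.54/2)·(1.223792 + (-0.069349)) = -0.874527
y(2.08) ≈ -0.8745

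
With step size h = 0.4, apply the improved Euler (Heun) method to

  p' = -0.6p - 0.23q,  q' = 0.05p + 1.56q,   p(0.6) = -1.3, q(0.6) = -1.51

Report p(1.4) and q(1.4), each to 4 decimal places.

-0.3721, -5.0663

Heun on (p,q): k1 = f(t_n, state_n); k2 = f(t_n + h, state_n + h·k1); state_{n+1} = state_n + (h/2)·(k1 + k2).
0.600000: (-1.300000, -1.510000)
  k1 = (1.127300, -2.420600)
  predictor → (-0.849080, -2.478240)
  k2 = (1.079443, -3.908508)
  → (-0.858651, -2.775822)
1.000000: (-0.858651, -2.775822)
  k1 = (1.153630, -4.373214)
  predictor → (-0.397199, -4.525107)
  k2 = (1.279094, -7.079028)
  → (-0.372107, -5.066270)
(p(1.4), q(1.4)) ≈ (-0.3721, -5.0663)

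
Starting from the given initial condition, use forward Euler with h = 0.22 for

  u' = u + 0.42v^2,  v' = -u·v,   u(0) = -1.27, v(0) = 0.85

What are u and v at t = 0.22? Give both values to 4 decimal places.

Euler on (u,v): u_{n+1} = u_n + h·u', v_{n+1} = v_n + h·v'.
0.000000: (-1.270000, 0.850000); f=(-0.966550, 1.079500) → (-1.482641, 1.087490)
(u(0.22), v(0.22)) ≈ (-1.4826, 1.0875)

-1.4826, 1.0875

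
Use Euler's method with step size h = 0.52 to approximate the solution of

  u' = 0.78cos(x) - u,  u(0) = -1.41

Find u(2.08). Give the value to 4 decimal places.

0.1540

Euler: u_{n+1} = u_n + h·f(x_n, u_n).
x=0.000000, u=-1.410000: f=2.190000 → u ← -1.410000 + 0.52·2.190000 = -0.271200
x=0.520000, u=-0.271200: f=0.948099 → u ← -0.271200 + 0.52·0.948099 = 0.221811
x=1.040000, u=0.221811: f=0.173040 → u ← 0.221811 + 0.52·0.173040 = 0.311792
x=1.560000, u=0.311792: f=-0.303371 → u ← 0.311792 + 0.52·(-0.303371) = 0.154039
u(2.08) ≈ 0.1540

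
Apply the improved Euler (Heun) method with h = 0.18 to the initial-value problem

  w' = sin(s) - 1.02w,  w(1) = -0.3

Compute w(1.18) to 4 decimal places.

Heun: k1 = f(s_n, w_n); k2 = f(s_n + h, w_n + h·k1); w_{n+1} = w_n + (h/2)·(k1 + k2).
s=1.000000, w=-0.300000:
  k1 = f(1.000000, -0.300000) = 1.147471
  k2 = f(1.180000, -0.093455) = 1.019930
  w ← -0.300000 + (0.18/2)·(1.147471 + 1.019930) = -0.104934
w(1.18) ≈ -0.1049

-0.1049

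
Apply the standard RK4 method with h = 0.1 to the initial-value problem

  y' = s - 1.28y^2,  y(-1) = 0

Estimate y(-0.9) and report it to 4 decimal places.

RK4: k1 = f(s_n, y_n); k2 = f(s_n + h/2, y_n + (h/2)·k1); k3 = f(s_n + h/2, y_n + (h/2)·k2); k4 = f(s_n + h, y_n + h·k3); y_{n+1} = y_n + (h/6)·(k1 + 2k2 + 2k3 + k4).
s=-1.000000, y=0.000000:
  k1 = f(-1.000000, 0.000000) = -1.000000
  k2 = f(-0.950000, -0.050000) = -0.953200
  k3 = f(-0.950000, -0.047660) = -0.952907
  k4 = f(-0.900000, -0.095291) = -0.911623
  y ← 0.000000 + (0.1/6)·(k1 + 2k2 + 2k3 + k4) = -0.095397
y(-0.9) ≈ -0.0954

-0.0954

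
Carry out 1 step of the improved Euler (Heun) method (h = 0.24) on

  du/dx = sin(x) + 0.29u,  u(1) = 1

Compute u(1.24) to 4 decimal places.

1.2935

Heun: k1 = f(x_n, u_n); k2 = f(x_n + h, u_n + h·k1); u_{n+1} = u_n + (h/2)·(k1 + k2).
x=1.000000, u=1.000000:
  k1 = f(1.000000, 1.000000) = 1.131471
  k2 = f(1.240000, 1.271553) = 1.314534
  u ← 1.000000 + (0.24/2)·(1.131471 + 1.314534) = 1.293521
u(1.24) ≈ 1.2935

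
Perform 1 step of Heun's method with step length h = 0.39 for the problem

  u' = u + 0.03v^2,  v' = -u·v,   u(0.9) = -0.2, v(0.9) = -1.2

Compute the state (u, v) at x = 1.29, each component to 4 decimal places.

-0.2717, -1.3127

Heun on (u,v): k1 = f(x_n, state_n); k2 = f(x_n + h, state_n + h·k1); state_{n+1} = state_n + (h/2)·(k1 + k2).
0.900000: (-0.200000, -1.200000)
  k1 = (-0.156800, -0.240000)
  predictor → (-0.261152, -1.293600)
  k2 = (-0.210950, -0.337826)
  → (-0.271711, -1.312676)
(u(1.29), v(1.29)) ≈ (-0.2717, -1.3127)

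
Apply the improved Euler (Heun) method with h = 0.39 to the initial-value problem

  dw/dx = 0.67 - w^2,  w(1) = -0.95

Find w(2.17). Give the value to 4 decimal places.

Heun: k1 = f(x_n, w_n); k2 = f(x_n + h, w_n + h·k1); w_{n+1} = w_n + (h/2)·(k1 + k2).
x=1.000000, w=-0.950000:
  k1 = f(1.000000, -0.950000) = -0.232500
  k2 = f(1.390000, -1.040675) = -0.413004
  w ← -0.950000 + (0.39/2)·(-0.232500 + (-0.413004)) = -1.075873
x=1.390000, w=-1.075873:
  k1 = f(1.390000, -1.075873) = -0.487504
  k2 = f(1.780000, -1.266000) = -0.932755
  w ← -1.075873 + (0.39/2)·(-0.487504 + (-0.932755)) = -1.352824
x=1.780000, w=-1.352824:
  k1 = f(1.780000, -1.352824) = -1.160132
  k2 = f(2.170000, -1.805275) = -2.589019
  w ← -1.352824 + (0.39/2)·(-1.160132 + (-2.589019)) = -2.083908
w(2.17) ≈ -2.0839

-2.0839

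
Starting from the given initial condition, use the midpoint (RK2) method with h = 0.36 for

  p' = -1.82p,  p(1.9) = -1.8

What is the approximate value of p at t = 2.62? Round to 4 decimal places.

-0.5634

Midpoint: k1 = f(t_n, p_n); k2 = f(t_n + h/2, p_n + (h/2)·k1); p_{n+1} = p_n + h·k2.
t=1.900000, p=-1.800000:
  k1 = f(1.900000, -1.800000) = 3.276000
  k2 = f(2.080000, -1.210320) = 2.202782
  p ← -1.800000 + 0.36·2.202782 = -1.006998
t=2.260000, p=-1.006998:
  k1 = f(2.260000, -1.006998) = 1.832737
  k2 = f(2.440000, -0.677106) = 1.232332
  p ← -1.006998 + 0.36·1.232332 = -0.563359
p(2.62) ≈ -0.5634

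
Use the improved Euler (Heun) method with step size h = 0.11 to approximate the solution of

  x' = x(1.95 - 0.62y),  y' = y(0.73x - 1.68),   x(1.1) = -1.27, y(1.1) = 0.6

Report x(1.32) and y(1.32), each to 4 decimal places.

Heun on (x,y): k1 = f(t_n, state_n); k2 = f(t_n + h, state_n + h·k1); state_{n+1} = state_n + (h/2)·(k1 + k2).
1.100000: (-1.270000, 0.600000)
  k1 = (-2.004060, -1.564260)
  predictor → (-1.490447, 0.427931)
  k2 = (-2.510929, -1.184525)
  → (-1.518324, 0.448817)
1.210000: (-1.518324, 0.448817)
  k1 = (-2.538234, -1.251470)
  predictor → (-1.797530, 0.311155)
  k2 = (-3.158411, -0.931037)
  → (-1.831640, 0.328779)
(x(1.32), y(1.32)) ≈ (-1.8316, 0.3288)

-1.8316, 0.3288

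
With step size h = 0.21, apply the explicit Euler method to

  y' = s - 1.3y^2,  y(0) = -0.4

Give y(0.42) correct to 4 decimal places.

-0.4533

Euler: y_{n+1} = y_n + h·f(s_n, y_n).
s=0.000000, y=-0.400000: f=-0.208000 → y ← -0.400000 + 0.21·(-0.208000) = -0.443680
s=0.210000, y=-0.443680: f=-0.045908 → y ← -0.443680 + 0.21·(-0.045908) = -0.453321
y(0.42) ≈ -0.4533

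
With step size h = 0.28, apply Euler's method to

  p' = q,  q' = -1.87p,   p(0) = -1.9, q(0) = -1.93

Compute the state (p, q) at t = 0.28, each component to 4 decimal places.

-2.4404, -0.9352

Euler on (p,q): p_{n+1} = p_n + h·p', q_{n+1} = q_n + h·q'.
0.000000: (-1.900000, -1.930000); f=(-1.930000, 3.553000) → (-2.440400, -0.935160)
(p(0.28), q(0.28)) ≈ (-2.4404, -0.9352)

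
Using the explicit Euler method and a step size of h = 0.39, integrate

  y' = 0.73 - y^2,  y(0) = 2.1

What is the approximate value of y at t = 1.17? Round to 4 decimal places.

0.8263

Euler: y_{n+1} = y_n + h·f(t_n, y_n).
t=0.000000, y=2.100000: f=-3.680000 → y ← 2.100000 + 0.39·(-3.680000) = 0.664800
t=0.390000, y=0.664800: f=0.288041 → y ← 0.664800 + 0.39·0.288041 = 0.777136
t=0.780000, y=0.777136: f=0.126060 → y ← 0.777136 + 0.39·0.126060 = 0.826299
y(1.17) ≈ 0.8263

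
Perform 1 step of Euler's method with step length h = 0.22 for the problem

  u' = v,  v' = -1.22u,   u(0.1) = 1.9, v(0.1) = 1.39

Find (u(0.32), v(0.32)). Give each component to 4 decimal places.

Euler on (u,v): u_{n+1} = u_n + h·u', v_{n+1} = v_n + h·v'.
0.100000: (1.900000, 1.390000); f=(1.390000, -2.318000) → (2.205800, 0.880040)
(u(0.32), v(0.32)) ≈ (2.2058, 0.8800)

2.2058, 0.8800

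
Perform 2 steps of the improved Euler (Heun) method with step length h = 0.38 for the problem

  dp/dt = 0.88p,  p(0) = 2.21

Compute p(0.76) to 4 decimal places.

Heun: k1 = f(t_n, p_n); k2 = f(t_n + h, p_n + h·k1); p_{n+1} = p_n + (h/2)·(k1 + k2).
t=0.000000, p=2.210000:
  k1 = f(0.000000, 2.210000) = 1.944800
  k2 = f(0.380000, 2.949024) = 2.595141
  p ← 2.210000 + (0.38/2)·(1.944800 + 2.595141) = 3.072589
t=0.380000, p=3.072589:
  k1 = f(0.380000, 3.072589) = 2.703878
  k2 = f(0.760000, 4.100063) = 3.608055
  p ← 3.072589 + (0.38/2)·(2.703878 + 3.608055) = 4.271856
p(0.76) ≈ 4.2719

4.2719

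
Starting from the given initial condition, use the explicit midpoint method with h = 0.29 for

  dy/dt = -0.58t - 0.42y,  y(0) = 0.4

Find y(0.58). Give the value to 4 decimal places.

0.2219

Midpoint: k1 = f(t_n, y_n); k2 = f(t_n + h/2, y_n + (h/2)·k1); y_{n+1} = y_n + h·k2.
t=0.000000, y=0.400000:
  k1 = f(0.000000, 0.400000) = -0.168000
  k2 = f(0.145000, 0.375640) = -0.241869
  y ← 0.400000 + 0.29·(-0.241869) = 0.329858
t=0.290000, y=0.329858:
  k1 = f(0.290000, 0.329858) = -0.306740
  k2 = f(0.435000, 0.285381) = -0.372160
  y ← 0.329858 + 0.29·(-0.372160) = 0.221932
y(0.58) ≈ 0.2219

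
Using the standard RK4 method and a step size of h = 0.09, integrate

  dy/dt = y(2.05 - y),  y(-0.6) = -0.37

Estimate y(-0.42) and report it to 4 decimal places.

-0.5820

RK4: k1 = f(t_n, y_n); k2 = f(t_n + h/2, y_n + (h/2)·k1); k3 = f(t_n + h/2, y_n + (h/2)·k2); k4 = f(t_n + h, y_n + h·k3); y_{n+1} = y_n + (h/6)·(k1 + 2k2 + 2k3 + k4).
t=-0.600000, y=-0.370000:
  k1 = f(-0.600000, -0.370000) = -0.895400
  k2 = f(-0.555000, -0.410293) = -1.009441
  k3 = f(-0.555000, -0.415425) = -1.024199
  k4 = f(-0.510000, -0.462178) = -1.161073
  y ← -0.370000 + (0.09/6)·(k1 + 2k2 + 2k3 + k4) = -0.461856
t=-0.510000, y=-0.461856:
  k1 = f(-0.510000, -0.461856) = -1.160117
  k2 = f(-0.465000, -0.514062) = -1.318085
  k3 = f(-0.465000, -0.521170) = -1.340017
  k4 = f(-0.420000, -0.582458) = -1.533296
  y ← -0.461856 + (0.09/6)·(k1 + 2k2 + 2k3 + k4) = -0.582001
y(-0.42) ≈ -0.5820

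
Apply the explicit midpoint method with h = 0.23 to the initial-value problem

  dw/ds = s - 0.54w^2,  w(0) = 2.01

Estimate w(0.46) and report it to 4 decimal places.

1.4486

Midpoint: k1 = f(s_n, w_n); k2 = f(s_n + h/2, w_n + (h/2)·k1); w_{n+1} = w_n + h·k2.
s=0.000000, w=2.010000:
  k1 = f(0.000000, 2.010000) = -2.181654
  k2 = f(0.115000, 1.759110) = -1.556012
  w ← 2.010000 + 0.23·(-1.556012) = 1.652117
s=0.230000, w=1.652117:
  k1 = f(0.230000, 1.652117) = -1.243925
  k2 = f(0.345000, 1.509066) = -0.884731
  w ← 1.652117 + 0.23·(-0.884731) = 1.448629
w(0.46) ≈ 1.4486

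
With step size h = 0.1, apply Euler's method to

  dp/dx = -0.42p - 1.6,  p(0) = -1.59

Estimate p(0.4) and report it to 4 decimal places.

Euler: p_{n+1} = p_n + h·f(x_n, p_n).
x=0.000000, p=-1.590000: f=-0.932200 → p ← -1.590000 + 0.1·(-0.932200) = -1.683220
x=0.100000, p=-1.683220: f=-0.893048 → p ← -1.683220 + 0.1·(-0.893048) = -1.772525
x=0.200000, p=-1.772525: f=-0.855540 → p ← -1.772525 + 0.1·(-0.855540) = -1.858079
x=0.300000, p=-1.858079: f=-0.819607 → p ← -1.858079 + 0.1·(-0.819607) = -1.940039
p(0.4) ≈ -1.9400

-1.9400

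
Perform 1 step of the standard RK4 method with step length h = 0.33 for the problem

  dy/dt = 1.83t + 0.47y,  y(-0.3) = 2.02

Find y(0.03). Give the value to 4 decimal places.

RK4: k1 = f(t_n, y_n); k2 = f(t_n + h/2, y_n + (h/2)·k1); k3 = f(t_n + h/2, y_n + (h/2)·k2); k4 = f(t_n + h, y_n + h·k3); y_{n+1} = y_n + (h/6)·(k1 + 2k2 + 2k3 + k4).
t=-0.300000, y=2.020000:
  k1 = f(-0.300000, 2.020000) = 0.400400
  k2 = f(-0.135000, 2.086066) = 0.733401
  k3 = f(-0.135000, 2.141011) = 0.759225
  k4 = f(0.030000, 2.270544) = 1.122056
  y ← 2.020000 + (0.33/6)·(k1 + 2k2 + 2k3 + k4) = 2.267924
y(0.03) ≈ 2.2679

2.2679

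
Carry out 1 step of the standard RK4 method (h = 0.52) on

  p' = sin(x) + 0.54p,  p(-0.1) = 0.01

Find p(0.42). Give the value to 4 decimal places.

0.1006

RK4: k1 = f(x_n, p_n); k2 = f(x_n + h/2, p_n + (h/2)·k1); k3 = f(x_n + h/2, p_n + (h/2)·k2); k4 = f(x_n + h, p_n + h·k3); p_{n+1} = p_n + (h/6)·(k1 + 2k2 + 2k3 + k4).
x=-0.100000, p=0.010000:
  k1 = f(-0.100000, 0.010000) = -0.094433
  k2 = f(0.160000, -0.014553) = 0.151460
  k3 = f(0.160000, 0.049380) = 0.185983
  k4 = f(0.420000, 0.106711) = 0.465385
  p ← 0.010000 + (0.52/6)·(k1 + 2k2 + 2k3 + k4) = 0.100639
p(0.42) ≈ 0.1006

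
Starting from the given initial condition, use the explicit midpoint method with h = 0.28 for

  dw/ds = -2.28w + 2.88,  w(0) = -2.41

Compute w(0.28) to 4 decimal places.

Midpoint: k1 = f(s_n, w_n); k2 = f(s_n + h/2, w_n + (h/2)·k1); w_{n+1} = w_n + h·k2.
s=0.000000, w=-2.410000:
  k1 = f(0.000000, -2.410000) = 8.374800
  k2 = f(0.140000, -1.237528) = 5.701564
  w ← -2.410000 + 0.28·5.701564 = -0.813562
w(0.28) ≈ -0.8136

-0.8136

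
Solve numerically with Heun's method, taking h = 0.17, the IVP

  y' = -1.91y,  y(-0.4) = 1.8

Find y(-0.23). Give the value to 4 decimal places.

Heun: k1 = f(t_n, y_n); k2 = f(t_n + h, y_n + h·k1); y_{n+1} = y_n + (h/2)·(k1 + k2).
t=-0.400000, y=1.800000:
  k1 = f(-0.400000, 1.800000) = -3.438000
  k2 = f(-0.230000, 1.215540) = -2.321681
  y ← 1.800000 + (0.17/2)·(-3.438000 + (-2.321681)) = 1.310427
y(-0.23) ≈ 1.3104

1.3104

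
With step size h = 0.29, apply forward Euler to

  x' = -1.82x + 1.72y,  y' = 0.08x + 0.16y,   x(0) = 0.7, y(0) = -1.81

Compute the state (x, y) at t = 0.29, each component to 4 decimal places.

-0.5723, -1.8777

Euler on (x,y): x_{n+1} = x_n + h·x', y_{n+1} = y_n + h·y'.
0.000000: (0.700000, -1.810000); f=(-4.387200, -0.233600) → (-0.572288, -1.877744)
(x(0.29), y(0.29)) ≈ (-0.5723, -1.8777)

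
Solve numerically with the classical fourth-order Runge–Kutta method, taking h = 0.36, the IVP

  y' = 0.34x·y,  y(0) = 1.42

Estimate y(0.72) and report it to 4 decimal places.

1.5508

RK4: k1 = f(x_n, y_n); k2 = f(x_n + h/2, y_n + (h/2)·k1); k3 = f(x_n + h/2, y_n + (h/2)·k2); k4 = f(x_n + h, y_n + h·k3); y_{n+1} = y_n + (h/6)·(k1 + 2k2 + 2k3 + k4).
x=0.000000, y=1.420000:
  k1 = f(0.000000, 1.420000) = 0.000000
  k2 = f(0.180000, 1.420000) = 0.086904
  k3 = f(0.180000, 1.435643) = 0.087861
  k4 = f(0.360000, 1.451630) = 0.177680
  y ← 1.420000 + (0.36/6)·(k1 + 2k2 + 2k3 + k4) = 1.451633
x=0.360000, y=1.451633:
  k1 = f(0.360000, 1.451633) = 0.177680
  k2 = f(0.540000, 1.483615) = 0.272392
  k3 = f(0.540000, 1.500663) = 0.275522
  k4 = f(0.720000, 1.550820) = 0.379641
  y ← 1.451633 + (0.36/6)·(k1 + 2k2 + 2k3 + k4) = 1.550821
y(0.72) ≈ 1.5508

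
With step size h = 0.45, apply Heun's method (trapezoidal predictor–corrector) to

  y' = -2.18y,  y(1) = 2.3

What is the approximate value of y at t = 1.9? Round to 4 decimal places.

Heun: k1 = f(t_n, y_n); k2 = f(t_n + h, y_n + h·k1); y_{n+1} = y_n + (h/2)·(k1 + k2).
t=1.000000, y=2.300000:
  k1 = f(1.000000, 2.300000) = -5.014000
  k2 = f(1.450000, 0.043700) = -0.095266
  y ← 2.300000 + (0.45/2)·(-5.014000 + (-0.095266)) = 1.150415
t=1.450000, y=1.150415:
  k1 = f(1.450000, 1.150415) = -2.507905
  k2 = f(1.900000, 0.021858) = -0.047650
  y ← 1.150415 + (0.45/2)·(-2.507905 + (-0.047650)) = 0.575415
y(1.9) ≈ 0.5754

0.5754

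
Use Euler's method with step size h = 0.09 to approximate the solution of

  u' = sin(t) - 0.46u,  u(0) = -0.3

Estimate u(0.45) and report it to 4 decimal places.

-0.1662

Euler: u_{n+1} = u_n + h·f(t_n, u_n).
t=0.000000, u=-0.300000: f=0.138000 → u ← -0.300000 + 0.09·0.138000 = -0.287580
t=0.090000, u=-0.287580: f=0.222165 → u ← -0.287580 + 0.09·0.222165 = -0.267585
t=0.180000, u=-0.267585: f=0.302119 → u ← -0.267585 + 0.09·0.302119 = -0.240394
t=0.270000, u=-0.240394: f=0.377313 → u ← -0.240394 + 0.09·0.377313 = -0.206436
t=0.360000, u=-0.206436: f=0.447235 → u ← -0.206436 + 0.09·0.447235 = -0.166185
u(0.45) ≈ -0.1662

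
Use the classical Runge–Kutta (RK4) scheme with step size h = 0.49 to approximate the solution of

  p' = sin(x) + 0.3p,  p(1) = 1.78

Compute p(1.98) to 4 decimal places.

3.4768

RK4: k1 = f(x_n, p_n); k2 = f(x_n + h/2, p_n + (h/2)·k1); k3 = f(x_n + h/2, p_n + (h/2)·k2); k4 = f(x_n + h, p_n + h·k3); p_{n+1} = p_n + (h/6)·(k1 + 2k2 + 2k3 + k4).
x=1.000000, p=1.780000:
  k1 = f(1.000000, 1.780000) = 1.375471
  k2 = f(1.245000, 2.116990) = 1.582493
  k3 = f(1.245000, 2.167711) = 1.597709
  k4 = f(1.490000, 2.562878) = 1.765601
  p ← 1.780000 + (0.49/6)·(k1 + 2k2 + 2k3 + k4) = 2.555954
x=1.490000, p=2.555954:
  k1 = f(1.490000, 2.555954) = 1.763524
  k2 = f(1.735000, 2.988017) = 1.882954
  k3 = f(1.735000, 3.017278) = 1.891732
  k4 = f(1.980000, 3.482903) = 1.962309
  p ← 2.555954 + (0.49/6)·(k1 + 2k2 + 2k3 + k4) = 3.476762
p(1.98) ≈ 3.4768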